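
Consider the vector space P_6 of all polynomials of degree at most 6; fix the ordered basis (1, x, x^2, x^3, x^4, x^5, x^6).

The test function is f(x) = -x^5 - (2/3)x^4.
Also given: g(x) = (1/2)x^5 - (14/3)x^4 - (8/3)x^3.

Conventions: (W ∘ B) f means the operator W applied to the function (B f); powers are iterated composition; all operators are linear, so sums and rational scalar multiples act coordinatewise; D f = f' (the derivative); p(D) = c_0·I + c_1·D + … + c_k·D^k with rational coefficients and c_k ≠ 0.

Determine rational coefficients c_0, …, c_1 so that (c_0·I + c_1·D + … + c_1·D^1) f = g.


p(D) = -(1/2)·I + D, i.e. c_0 = -1/2, c_1 = 1

D^0 f = -x^5 - (2/3)x^4
D^1 f = -5x^4 - (8/3)x^3
matching coefficients of g against c_0 f + c_1 Df + … from the top degree down determines the c_i
solution: c_0 = -1/2, c_1 = 1


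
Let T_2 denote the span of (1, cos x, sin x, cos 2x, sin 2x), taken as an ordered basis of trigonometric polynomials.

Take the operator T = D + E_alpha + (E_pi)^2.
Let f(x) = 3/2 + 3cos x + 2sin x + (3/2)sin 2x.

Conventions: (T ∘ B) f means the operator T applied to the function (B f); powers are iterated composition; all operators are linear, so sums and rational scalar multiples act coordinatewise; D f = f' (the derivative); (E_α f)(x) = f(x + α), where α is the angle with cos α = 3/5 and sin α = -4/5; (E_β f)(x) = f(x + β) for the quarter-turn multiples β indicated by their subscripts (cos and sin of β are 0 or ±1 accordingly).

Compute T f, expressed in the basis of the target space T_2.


the image equals g(x) = 3 + (26/5)cos x + (13/5)sin x + (39/25)cos 2x + (27/25)sin 2x

D f = 2cos x - 3sin x + 3cos 2x
E_alpha f = 3/2 + (1/5)cos x + (18/5)sin x - (36/25)cos 2x - (21/50)sin 2x
E_pi f = 3/2 - 3cos x - 2sin x + (3/2)sin 2x
E_pi E_pi f = 3/2 + 3cos x + 2sin x + (3/2)sin 2x
(D + E_alpha + (E_pi)^2) f = 3 + (26/5)cos x + (13/5)sin x + (39/25)cos 2x + (27/25)sin 2x


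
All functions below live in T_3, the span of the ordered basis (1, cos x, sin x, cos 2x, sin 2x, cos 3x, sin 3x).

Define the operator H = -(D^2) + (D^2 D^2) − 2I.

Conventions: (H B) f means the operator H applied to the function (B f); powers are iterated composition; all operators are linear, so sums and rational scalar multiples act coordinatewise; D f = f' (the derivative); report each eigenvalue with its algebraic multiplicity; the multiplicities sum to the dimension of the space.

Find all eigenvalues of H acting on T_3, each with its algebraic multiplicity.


image of 1: -2
image of cos x: 0
image of sin x: 0
image of cos 2x: 18cos 2x
image of sin 2x: 18sin 2x
image of cos 3x: 88cos 3x
image of sin 3x: 88sin 3x
the matrix is diagonal; its diagonal is (-2, 0, 0, 18, 18, 88, 88)
for a triangular matrix the eigenvalues are the diagonal entries, with algebraic multiplicity their repetition count

λ = -2 (multiplicity 1), λ = 0 (multiplicity 2), λ = 18 (multiplicity 2), λ = 88 (multiplicity 2)


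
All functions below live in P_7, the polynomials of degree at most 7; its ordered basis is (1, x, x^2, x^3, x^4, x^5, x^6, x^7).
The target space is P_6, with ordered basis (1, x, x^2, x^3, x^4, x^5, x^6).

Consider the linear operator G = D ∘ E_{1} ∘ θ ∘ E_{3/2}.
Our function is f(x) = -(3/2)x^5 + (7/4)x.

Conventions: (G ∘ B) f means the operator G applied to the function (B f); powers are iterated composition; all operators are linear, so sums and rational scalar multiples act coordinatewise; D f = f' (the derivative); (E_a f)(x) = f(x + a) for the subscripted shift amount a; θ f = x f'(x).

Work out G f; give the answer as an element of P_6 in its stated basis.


the result is g(x) = -(75/2)x^4 - 330x^3 - (4275/4)x^2 - 1500x - 24319/32

E_{3/2} f = -(3/2)x^5 - (45/4)x^4 - (135/4)x^3 - (405/8)x^2 - (1159/32)x - 561/64
θ E_{3/2} f = -(15/2)x^5 - 45x^4 - (405/4)x^3 - (405/4)x^2 - (1159/32)x
E_{1} θ E_{3/2} f = -(15/2)x^5 - (165/2)x^4 - (1425/4)x^3 - 750x^2 - (24319/32)x - 9319/32
D E_{1} θ E_{3/2} f = -(75/2)x^4 - 330x^3 - (4275/4)x^2 - 1500x - 24319/32


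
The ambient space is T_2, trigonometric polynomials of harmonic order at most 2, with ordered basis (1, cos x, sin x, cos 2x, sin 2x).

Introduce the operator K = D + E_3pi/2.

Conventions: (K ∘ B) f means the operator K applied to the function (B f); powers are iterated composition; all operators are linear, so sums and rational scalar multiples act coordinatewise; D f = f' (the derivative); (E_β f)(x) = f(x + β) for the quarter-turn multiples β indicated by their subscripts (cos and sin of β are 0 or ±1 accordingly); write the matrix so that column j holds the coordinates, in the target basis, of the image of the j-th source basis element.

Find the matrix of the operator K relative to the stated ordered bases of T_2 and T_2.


the matrix is [[1, 0, 0, 0, 0]; [0, 0, 0, 0, 0]; [0, 0, 0, 0, 0]; [0, 0, 0, -1, 2]; [0, 0, 0, -2, -1]] (rows listed top to bottom)

image of 1: 1
image of cos x: 0
image of sin x: 0
image of cos 2x: -cos 2x - 2sin 2x
image of sin 2x: 2cos 2x - sin 2x
each image's coordinates form column j of the matrix


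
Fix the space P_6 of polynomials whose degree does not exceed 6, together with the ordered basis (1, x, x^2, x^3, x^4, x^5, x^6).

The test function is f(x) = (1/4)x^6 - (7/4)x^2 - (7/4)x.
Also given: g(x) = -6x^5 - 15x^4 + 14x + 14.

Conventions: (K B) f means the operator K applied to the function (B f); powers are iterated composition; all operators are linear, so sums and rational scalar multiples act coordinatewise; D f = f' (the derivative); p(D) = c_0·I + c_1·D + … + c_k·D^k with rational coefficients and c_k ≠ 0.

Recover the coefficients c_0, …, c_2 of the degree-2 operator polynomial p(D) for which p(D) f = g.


p(D) = -4·D − 2·D^2, i.e. c_0 = 0, c_1 = -4, c_2 = -2

D^0 f = (1/4)x^6 - (7/4)x^2 - (7/4)x
D^1 f = (3/2)x^5 - (7/2)x - 7/4
D^2 f = (15/2)x^4 - 7/2
matching coefficients of g against c_0 f + c_1 Df + … from the top degree down determines the c_i
solution: c_0 = 0, c_1 = -4, c_2 = -2


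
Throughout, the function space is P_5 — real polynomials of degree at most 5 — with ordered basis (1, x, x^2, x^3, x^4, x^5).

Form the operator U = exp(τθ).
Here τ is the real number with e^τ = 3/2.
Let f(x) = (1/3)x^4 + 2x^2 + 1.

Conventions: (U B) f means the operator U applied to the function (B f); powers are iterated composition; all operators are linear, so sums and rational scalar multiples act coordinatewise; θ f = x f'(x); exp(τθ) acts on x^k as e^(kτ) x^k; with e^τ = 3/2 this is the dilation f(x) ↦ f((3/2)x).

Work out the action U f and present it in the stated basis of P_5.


exp(τθ) x^k = e^(kτ) x^k; with e^τ = 3/2 this sends x^k to (3/2)^k x^k
x^2 ↦ 9/4 x^2
x^4 ↦ 81/16 x^4
applying this coordinatewise to f: exp(τθ) f = (27/16)x^4 + (9/2)x^2 + 1

the image equals g(x) = (27/16)x^4 + (9/2)x^2 + 1


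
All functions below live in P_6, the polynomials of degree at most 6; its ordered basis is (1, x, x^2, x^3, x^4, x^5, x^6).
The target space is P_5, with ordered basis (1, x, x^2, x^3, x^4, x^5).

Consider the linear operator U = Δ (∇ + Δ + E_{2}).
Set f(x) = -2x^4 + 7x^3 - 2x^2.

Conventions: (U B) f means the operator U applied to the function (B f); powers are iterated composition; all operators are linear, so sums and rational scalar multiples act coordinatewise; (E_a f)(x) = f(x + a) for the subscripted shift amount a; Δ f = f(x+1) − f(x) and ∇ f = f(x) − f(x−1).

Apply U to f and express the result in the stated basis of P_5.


∇ f = -8x^3 + 33x^2 - 33x + 11
Δ f = -8x^3 + 9x^2 + 9x + 3
E_{2} f = -2x^4 - 9x^3 - 8x^2 + 12x + 16
(∇ + Δ + E_{2}) f = -2x^4 - 25x^3 + 34x^2 - 12x + 30
Δ (∇ + Δ + E_{2}) f = -8x^3 - 87x^2 - 15x - 5

the image equals g(x) = -8x^3 - 87x^2 - 15x - 5


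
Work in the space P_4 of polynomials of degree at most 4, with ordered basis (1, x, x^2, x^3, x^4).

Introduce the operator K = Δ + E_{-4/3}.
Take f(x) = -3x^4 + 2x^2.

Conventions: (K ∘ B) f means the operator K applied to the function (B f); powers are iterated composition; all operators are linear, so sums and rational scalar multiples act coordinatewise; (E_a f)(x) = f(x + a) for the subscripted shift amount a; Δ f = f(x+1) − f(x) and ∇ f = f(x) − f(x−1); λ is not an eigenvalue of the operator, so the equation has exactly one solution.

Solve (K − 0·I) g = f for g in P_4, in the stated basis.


write g with unknown coordinates in the stated basis and equate coefficients in (K − 0·I) g = f
solving from the highest basis element down gives g = -3x^4 - 4x^3 + 48x^2 + (440/9)x - 2971/27
check: K g = -3x^4 + 2x^2
so K g − 0·g = -3x^4 + 2x^2 = f ✓

the result is g(x) = -3x^4 - 4x^3 + 48x^2 + (440/9)x - 2971/27


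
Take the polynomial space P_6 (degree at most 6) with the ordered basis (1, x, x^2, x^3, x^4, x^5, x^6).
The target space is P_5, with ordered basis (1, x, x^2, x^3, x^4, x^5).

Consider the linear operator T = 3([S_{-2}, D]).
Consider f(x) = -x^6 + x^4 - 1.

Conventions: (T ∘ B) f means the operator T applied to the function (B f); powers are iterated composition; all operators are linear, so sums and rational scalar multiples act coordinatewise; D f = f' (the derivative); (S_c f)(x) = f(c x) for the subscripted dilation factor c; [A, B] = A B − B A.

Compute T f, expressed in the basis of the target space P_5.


the result is g(x) = 1728x^5 - 288x^3

D f = -6x^5 + 4x^3
S_{-2} D f = 192x^5 - 32x^3
S_{-2} f = -64x^6 + 16x^4 - 1
D S_{-2} f = -384x^5 + 64x^3
[S_{-2}, D] f = 576x^5 - 96x^3
(3([S_{-2}, D])) f = 1728x^5 - 288x^3


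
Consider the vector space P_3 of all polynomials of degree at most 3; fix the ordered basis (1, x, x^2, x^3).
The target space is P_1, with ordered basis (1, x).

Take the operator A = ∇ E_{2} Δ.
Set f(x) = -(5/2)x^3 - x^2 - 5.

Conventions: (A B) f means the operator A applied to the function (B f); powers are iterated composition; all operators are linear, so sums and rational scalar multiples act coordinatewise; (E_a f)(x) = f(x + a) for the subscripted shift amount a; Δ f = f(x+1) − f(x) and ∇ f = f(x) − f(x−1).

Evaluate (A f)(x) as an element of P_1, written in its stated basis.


g(x) = -15x - 32

Δ f = -(15/2)x^2 - (19/2)x - 7/2
E_{2} Δ f = -(15/2)x^2 - (79/2)x - 105/2
∇ E_{2} Δ f = -15x - 32


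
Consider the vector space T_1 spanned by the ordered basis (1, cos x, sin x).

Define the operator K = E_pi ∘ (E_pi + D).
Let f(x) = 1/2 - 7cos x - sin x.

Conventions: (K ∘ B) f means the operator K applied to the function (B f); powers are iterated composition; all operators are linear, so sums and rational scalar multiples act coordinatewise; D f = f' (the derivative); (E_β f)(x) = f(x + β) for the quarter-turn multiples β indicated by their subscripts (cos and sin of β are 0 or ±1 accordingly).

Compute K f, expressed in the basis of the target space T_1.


E_pi f = 1/2 + 7cos x + sin x
D f = -cos x + 7sin x
(E_pi + D) f = 1/2 + 6cos x + 8sin x
E_pi (E_pi + D) f = 1/2 - 6cos x - 8sin x

the image equals g(x) = 1/2 - 6cos x - 8sin x


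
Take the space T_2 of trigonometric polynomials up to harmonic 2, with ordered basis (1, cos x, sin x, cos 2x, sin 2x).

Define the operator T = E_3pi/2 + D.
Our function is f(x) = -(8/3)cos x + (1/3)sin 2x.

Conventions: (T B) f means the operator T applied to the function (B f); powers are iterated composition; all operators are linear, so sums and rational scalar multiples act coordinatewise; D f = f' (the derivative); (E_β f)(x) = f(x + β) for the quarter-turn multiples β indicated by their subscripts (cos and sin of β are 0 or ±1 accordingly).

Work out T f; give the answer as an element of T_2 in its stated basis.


E_3pi/2 f = -(8/3)sin x - (1/3)sin 2x
D f = (8/3)sin x + (2/3)cos 2x
(E_3pi/2 + D) f = (2/3)cos 2x - (1/3)sin 2x

the image equals g(x) = (2/3)cos 2x - (1/3)sin 2x


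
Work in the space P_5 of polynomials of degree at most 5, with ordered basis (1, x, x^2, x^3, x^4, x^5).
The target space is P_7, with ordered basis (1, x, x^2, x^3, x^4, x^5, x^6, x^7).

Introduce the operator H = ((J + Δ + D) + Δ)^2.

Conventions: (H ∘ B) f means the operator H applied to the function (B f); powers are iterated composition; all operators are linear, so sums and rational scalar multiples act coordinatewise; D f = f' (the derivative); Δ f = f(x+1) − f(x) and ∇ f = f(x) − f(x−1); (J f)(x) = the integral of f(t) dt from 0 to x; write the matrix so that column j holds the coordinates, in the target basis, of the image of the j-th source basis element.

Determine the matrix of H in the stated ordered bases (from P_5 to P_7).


the matrix is [[3, 1, 56/3, 73/2, 362/5, 421/3]; [0, 6, 4, 58, 148, 364]; [1/2, 0, 6, 6, 116, 370]; [0, 1/6, 0, 6, 8, 580/3]; [0, 0, 1/12, 0, 6, 10]; [0, 0, 0, 1/20, 0, 6]; [0, 0, 0, 0, 1/30, 0]; [0, 0, 0, 0, 0, 1/42]] (rows listed top to bottom)

image of 1: (1/2)x^2 + 3
image of x: (1/6)x^3 + 6x + 1
image of x^2: (1/12)x^4 + 6x^2 + 4x + 56/3
image of x^3: (1/20)x^5 + 6x^3 + 6x^2 + 58x + 73/2
image of x^4: (1/30)x^6 + 6x^4 + 8x^3 + 116x^2 + 148x + 362/5
image of x^5: (1/42)x^7 + 6x^5 + 10x^4 + (580/3)x^3 + 370x^2 + 364x + 421/3
each image's coordinates form column j of the matrix


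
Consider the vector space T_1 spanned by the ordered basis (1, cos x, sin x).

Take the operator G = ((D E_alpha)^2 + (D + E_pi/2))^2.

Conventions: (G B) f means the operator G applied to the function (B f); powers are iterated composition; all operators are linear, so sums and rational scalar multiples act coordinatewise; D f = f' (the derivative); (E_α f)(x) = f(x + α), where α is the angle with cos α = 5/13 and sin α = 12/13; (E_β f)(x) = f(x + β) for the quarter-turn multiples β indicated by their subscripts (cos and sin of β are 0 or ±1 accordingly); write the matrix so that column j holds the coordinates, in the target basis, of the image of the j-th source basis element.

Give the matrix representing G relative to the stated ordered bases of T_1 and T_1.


image of 1: 1
image of cos x: -(33363/28561)cos x - (51884/28561)sin x
image of sin x: (51884/28561)cos x - (33363/28561)sin x
each image's coordinates form column j of the matrix

the matrix is [[1, 0, 0]; [0, -33363/28561, 51884/28561]; [0, -51884/28561, -33363/28561]] (rows listed top to bottom)


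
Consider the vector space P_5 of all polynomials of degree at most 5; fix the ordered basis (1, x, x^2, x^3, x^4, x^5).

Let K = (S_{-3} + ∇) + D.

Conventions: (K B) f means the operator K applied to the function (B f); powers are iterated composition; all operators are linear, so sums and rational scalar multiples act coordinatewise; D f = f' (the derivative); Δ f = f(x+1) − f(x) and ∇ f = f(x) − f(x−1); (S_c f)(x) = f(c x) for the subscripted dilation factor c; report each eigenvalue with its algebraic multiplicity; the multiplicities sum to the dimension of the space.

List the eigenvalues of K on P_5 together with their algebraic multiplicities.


image of 1: 1
image of x: -3x + 2
image of x^2: 9x^2 + 4x - 1
image of x^3: -27x^3 + 6x^2 - 3x + 1
image of x^4: 81x^4 + 8x^3 - 6x^2 + 4x - 1
image of x^5: -243x^5 + 10x^4 - 10x^3 + 10x^2 - 5x + 1
the matrix is upper triangular; its diagonal is (1, -3, 9, -27, 81, -243)
for a triangular matrix the eigenvalues are the diagonal entries, with algebraic multiplicity their repetition count

λ = -243 (multiplicity 1), λ = -27 (multiplicity 1), λ = -3 (multiplicity 1), λ = 1 (multiplicity 1), λ = 9 (multiplicity 1), λ = 81 (multiplicity 1)


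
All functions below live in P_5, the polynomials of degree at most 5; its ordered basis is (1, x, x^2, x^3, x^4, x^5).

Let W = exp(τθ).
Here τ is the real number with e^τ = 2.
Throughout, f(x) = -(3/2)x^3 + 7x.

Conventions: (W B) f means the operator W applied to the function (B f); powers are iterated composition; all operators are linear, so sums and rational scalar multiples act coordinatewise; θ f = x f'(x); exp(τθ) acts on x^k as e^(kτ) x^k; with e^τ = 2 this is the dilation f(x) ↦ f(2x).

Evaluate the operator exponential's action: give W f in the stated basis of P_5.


exp(τθ) x^k = e^(kτ) x^k; with e^τ = 2 this sends x^k to 2^k x^k
x ↦ 2 x
x^3 ↦ 8 x^3
applying this coordinatewise to f: exp(τθ) f = -12x^3 + 14x

the image equals g(x) = -12x^3 + 14x


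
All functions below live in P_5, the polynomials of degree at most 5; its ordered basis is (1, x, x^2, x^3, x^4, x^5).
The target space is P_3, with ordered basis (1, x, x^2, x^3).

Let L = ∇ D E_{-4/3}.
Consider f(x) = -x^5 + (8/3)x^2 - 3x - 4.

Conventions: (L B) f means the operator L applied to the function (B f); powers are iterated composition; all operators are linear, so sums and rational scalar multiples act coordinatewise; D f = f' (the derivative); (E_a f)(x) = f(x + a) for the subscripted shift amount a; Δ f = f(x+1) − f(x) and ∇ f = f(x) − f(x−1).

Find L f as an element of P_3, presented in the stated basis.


the result is g(x) = -20x^3 + 110x^2 - (620/3)x + 3719/27

E_{-4/3} f = -x^5 + (20/3)x^4 - (160/9)x^3 + (712/27)x^2 - (2099/81)x + 2176/243
D E_{-4/3} f = -5x^4 + (80/3)x^3 - (160/3)x^2 + (1424/27)x - 2099/81
∇ D E_{-4/3} f = -20x^3 + 110x^2 - (620/3)x + 3719/27


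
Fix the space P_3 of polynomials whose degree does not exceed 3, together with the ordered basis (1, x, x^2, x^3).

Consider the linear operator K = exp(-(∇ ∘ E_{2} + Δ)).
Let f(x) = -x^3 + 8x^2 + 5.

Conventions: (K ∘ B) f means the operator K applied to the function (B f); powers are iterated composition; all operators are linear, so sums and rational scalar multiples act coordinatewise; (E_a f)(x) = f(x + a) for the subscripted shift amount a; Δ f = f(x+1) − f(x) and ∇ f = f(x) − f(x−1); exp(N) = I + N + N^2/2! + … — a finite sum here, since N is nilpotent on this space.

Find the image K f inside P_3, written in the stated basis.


the image equals g(x) = -x^3 + 14x^2 - 32x - 3

order-1 term: 6x^2 - 20x - 24
order-2 term: -12x + 8
order-3 term: 8
the series for exp(-(∇ ∘ E_{2} + Δ)) f terminates at order 3
exp(-(∇ ∘ E_{2} + Δ)) f = -x^3 + 14x^2 - 32x - 3


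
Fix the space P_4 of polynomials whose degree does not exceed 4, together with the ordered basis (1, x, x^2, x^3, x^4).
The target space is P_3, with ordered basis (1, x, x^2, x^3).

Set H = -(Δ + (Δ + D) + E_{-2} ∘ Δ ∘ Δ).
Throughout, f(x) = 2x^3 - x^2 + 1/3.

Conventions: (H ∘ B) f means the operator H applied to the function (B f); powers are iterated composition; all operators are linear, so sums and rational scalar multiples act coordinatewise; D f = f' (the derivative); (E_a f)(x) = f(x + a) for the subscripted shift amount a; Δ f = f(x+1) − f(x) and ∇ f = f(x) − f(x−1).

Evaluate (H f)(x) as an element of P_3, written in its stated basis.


g(x) = -18x^2 - 18x + 12

Δ f = 6x^2 + 4x + 1
Δ f = 6x^2 + 4x + 1
D f = 6x^2 - 2x
(Δ + D) f = 12x^2 + 2x + 1
Δ f = 6x^2 + 4x + 1
Δ Δ f = 12x + 10
E_{-2} Δ Δ f = 12x - 14
(Δ + (Δ + D) + E_{-2} ∘ Δ ∘ Δ) f = 18x^2 + 18x - 12
(-(Δ + (Δ + D) + E_{-2} ∘ Δ ∘ Δ)) f = -18x^2 - 18x + 12


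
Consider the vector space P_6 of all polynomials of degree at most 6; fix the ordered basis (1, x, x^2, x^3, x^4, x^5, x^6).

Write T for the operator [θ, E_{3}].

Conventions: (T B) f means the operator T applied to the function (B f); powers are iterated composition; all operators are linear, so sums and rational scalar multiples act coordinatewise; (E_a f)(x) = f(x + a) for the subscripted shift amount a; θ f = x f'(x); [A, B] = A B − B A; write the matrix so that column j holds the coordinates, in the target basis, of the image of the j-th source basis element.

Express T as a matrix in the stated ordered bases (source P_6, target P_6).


image of 1: 0
image of x: -3
image of x^2: -6x - 18
image of x^3: -9x^2 - 54x - 81
image of x^4: -12x^3 - 108x^2 - 324x - 324
image of x^5: -15x^4 - 180x^3 - 810x^2 - 1620x - 1215
image of x^6: -18x^5 - 270x^4 - 1620x^3 - 4860x^2 - 7290x - 4374
each image's coordinates form column j of the matrix

the matrix is [[0, -3, -18, -81, -324, -1215, -4374]; [0, 0, -6, -54, -324, -1620, -7290]; [0, 0, 0, -9, -108, -810, -4860]; [0, 0, 0, 0, -12, -180, -1620]; [0, 0, 0, 0, 0, -15, -270]; [0, 0, 0, 0, 0, 0, -18]; [0, 0, 0, 0, 0, 0, 0]] (rows listed top to bottom)


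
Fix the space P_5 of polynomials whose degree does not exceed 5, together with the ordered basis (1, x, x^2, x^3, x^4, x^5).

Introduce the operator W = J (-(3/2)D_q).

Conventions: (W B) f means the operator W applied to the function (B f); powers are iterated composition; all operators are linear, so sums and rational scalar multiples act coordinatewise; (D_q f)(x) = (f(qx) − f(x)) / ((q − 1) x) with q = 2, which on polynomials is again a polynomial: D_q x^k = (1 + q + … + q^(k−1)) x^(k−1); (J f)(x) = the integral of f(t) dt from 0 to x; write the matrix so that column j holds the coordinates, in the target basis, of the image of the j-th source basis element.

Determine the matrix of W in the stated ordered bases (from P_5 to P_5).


the matrix is [[0, 0, 0, 0, 0, 0]; [0, -3/2, 0, 0, 0, 0]; [0, 0, -9/4, 0, 0, 0]; [0, 0, 0, -7/2, 0, 0]; [0, 0, 0, 0, -45/8, 0]; [0, 0, 0, 0, 0, -93/10]] (rows listed top to bottom)

image of 1: 0
image of x: -(3/2)x
image of x^2: -(9/4)x^2
image of x^3: -(7/2)x^3
image of x^4: -(45/8)x^4
image of x^5: -(93/10)x^5
each image's coordinates form column j of the matrix


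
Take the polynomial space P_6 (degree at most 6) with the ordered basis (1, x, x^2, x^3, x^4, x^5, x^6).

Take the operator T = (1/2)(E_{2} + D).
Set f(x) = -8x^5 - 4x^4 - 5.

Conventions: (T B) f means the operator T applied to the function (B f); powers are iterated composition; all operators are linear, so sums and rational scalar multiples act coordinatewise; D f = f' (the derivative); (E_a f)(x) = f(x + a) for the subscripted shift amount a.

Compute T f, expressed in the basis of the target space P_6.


E_{2} f = -8x^5 - 84x^4 - 352x^3 - 736x^2 - 768x - 325
D f = -40x^4 - 16x^3
(E_{2} + D) f = -8x^5 - 124x^4 - 368x^3 - 736x^2 - 768x - 325
((1/2)(E_{2} + D)) f = -4x^5 - 62x^4 - 184x^3 - 368x^2 - 384x - 325/2

the result is g(x) = -4x^5 - 62x^4 - 184x^3 - 368x^2 - 384x - 325/2


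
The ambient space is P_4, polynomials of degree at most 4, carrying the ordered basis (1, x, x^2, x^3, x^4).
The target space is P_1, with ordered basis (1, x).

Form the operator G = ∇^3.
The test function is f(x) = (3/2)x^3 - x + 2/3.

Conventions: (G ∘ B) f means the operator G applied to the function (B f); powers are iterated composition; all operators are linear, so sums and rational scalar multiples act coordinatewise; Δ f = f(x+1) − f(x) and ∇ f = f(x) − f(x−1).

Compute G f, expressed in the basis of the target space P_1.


g(x) = 9

∇ f = (9/2)x^2 - (9/2)x + 1/2
∇ ∇ f = 9x - 9
∇ ∇ ∇ f = 9


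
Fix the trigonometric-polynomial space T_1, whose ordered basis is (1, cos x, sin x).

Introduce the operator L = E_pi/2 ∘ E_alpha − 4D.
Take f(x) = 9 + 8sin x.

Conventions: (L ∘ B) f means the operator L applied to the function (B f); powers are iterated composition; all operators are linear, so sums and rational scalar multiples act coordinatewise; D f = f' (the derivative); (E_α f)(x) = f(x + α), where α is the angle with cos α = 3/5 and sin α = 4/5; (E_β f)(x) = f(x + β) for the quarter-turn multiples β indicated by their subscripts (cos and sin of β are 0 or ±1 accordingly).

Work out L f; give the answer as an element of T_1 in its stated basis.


the result is g(x) = 9 - (136/5)cos x - (32/5)sin x

E_alpha f = 9 + (32/5)cos x + (24/5)sin x
E_pi/2 E_alpha f = 9 + (24/5)cos x - (32/5)sin x
D f = 8cos x
(-4D) f = -32cos x
(E_pi/2 ∘ E_alpha − 4D) f = 9 - (136/5)cos x - (32/5)sin x


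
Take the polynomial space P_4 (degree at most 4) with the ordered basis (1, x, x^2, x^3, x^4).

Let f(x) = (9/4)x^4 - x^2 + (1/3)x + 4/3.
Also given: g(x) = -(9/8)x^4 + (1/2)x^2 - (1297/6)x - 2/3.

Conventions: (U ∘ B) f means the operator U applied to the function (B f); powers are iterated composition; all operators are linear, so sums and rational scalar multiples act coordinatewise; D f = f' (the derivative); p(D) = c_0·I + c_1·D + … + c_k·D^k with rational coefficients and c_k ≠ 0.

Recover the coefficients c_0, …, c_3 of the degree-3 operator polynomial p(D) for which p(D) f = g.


D^0 f = (9/4)x^4 - x^2 + (1/3)x + 4/3
D^1 f = 9x^3 - 2x + 1/3
D^2 f = 27x^2 - 2
D^3 f = 54x
matching coefficients of g against c_0 f + c_1 Df + … from the top degree down determines the c_i
solution: c_0 = -1/2, c_1 = 0, c_2 = 0, c_3 = -4

c_0 = -1/2, c_1 = 0, c_2 = 0, c_3 = -4


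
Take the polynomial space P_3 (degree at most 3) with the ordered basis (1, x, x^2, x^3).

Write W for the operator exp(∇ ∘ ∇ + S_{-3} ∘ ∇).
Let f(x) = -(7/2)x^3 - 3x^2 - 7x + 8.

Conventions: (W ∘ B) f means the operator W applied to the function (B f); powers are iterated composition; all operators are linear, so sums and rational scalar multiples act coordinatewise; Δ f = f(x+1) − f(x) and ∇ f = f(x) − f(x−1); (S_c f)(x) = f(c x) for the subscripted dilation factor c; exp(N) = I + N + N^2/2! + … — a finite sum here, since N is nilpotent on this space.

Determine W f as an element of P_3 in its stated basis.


order-1 term: -(189/2)x^2 - (69/2)x + 15/2
order-2 term: (567/2)x - 129/2
order-3 term: 189/2
the series for exp(∇ ∘ ∇ + S_{-3} ∘ ∇) f terminates at order 3
exp(∇ ∘ ∇ + S_{-3} ∘ ∇) f = -(7/2)x^3 - (195/2)x^2 + 242x + 91/2

g(x) = -(7/2)x^3 - (195/2)x^2 + 242x + 91/2


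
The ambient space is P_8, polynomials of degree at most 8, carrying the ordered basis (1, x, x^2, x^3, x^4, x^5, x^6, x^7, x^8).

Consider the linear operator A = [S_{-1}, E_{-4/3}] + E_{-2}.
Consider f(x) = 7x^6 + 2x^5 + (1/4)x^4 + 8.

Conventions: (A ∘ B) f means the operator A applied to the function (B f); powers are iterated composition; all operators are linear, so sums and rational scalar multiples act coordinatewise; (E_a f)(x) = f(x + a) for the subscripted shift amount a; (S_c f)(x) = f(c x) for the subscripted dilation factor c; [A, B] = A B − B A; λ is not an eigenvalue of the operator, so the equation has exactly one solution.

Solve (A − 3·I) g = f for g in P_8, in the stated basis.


write g with unknown coordinates in the stated basis and equate coefficients in (A − 3·I) g = f
solving from the highest basis element down gives g = -(7/2)x^6 - 8x^5 - (283/24)x^4 - (3329/54)x^3 + (1139/3)x^2 - (3035/27)x + 995608/729
check: A g = -(7/2)x^6 - 22x^5 - (281/8)x^4 - (3329/18)x^3 + 1139x^2 - (3035/9)x + 997552/243
so A g − 3·g = 7x^6 + 2x^5 + (1/4)x^4 + 8 = f ✓

the image equals g(x) = -(7/2)x^6 - 8x^5 - (283/24)x^4 - (3329/54)x^3 + (1139/3)x^2 - (3035/27)x + 995608/729


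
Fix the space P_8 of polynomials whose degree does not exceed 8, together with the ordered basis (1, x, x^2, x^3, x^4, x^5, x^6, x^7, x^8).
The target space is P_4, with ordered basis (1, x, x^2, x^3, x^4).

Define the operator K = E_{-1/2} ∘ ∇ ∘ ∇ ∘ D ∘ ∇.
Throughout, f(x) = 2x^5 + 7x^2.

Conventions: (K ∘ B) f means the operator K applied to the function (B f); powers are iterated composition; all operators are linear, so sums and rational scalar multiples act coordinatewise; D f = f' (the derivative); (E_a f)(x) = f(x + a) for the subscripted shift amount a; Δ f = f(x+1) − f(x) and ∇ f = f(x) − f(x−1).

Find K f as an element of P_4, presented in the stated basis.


g(x) = 240x - 480

∇ f = 10x^4 - 20x^3 + 20x^2 + 4x - 5
D ∇ f = 40x^3 - 60x^2 + 40x + 4
∇ D ∇ f = 120x^2 - 240x + 140
∇ (∇ ∘ D ∘ ∇) f = 240x - 360
E_{-1/2} ∇ (∇ ∘ D ∘ ∇) f = 240x - 480


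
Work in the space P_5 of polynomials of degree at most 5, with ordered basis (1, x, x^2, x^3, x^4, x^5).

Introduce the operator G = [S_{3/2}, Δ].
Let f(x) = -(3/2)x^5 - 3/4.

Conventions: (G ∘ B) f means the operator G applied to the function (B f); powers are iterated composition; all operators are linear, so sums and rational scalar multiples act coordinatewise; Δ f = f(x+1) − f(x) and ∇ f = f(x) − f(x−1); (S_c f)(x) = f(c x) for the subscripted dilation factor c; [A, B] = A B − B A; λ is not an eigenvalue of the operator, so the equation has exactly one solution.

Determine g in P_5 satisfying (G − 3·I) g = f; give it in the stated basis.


write g with unknown coordinates in the stated basis and equate coefficients in (G − 3·I) g = f
solving from the highest basis element down gives g = (1/2)x^5 - (135/64)x^4 - (585/256)x^3 + (11325/2048)x^2 + (26465/4096)x + 5353/12288
check: G g = -(405/64)x^4 - (1755/256)x^3 + (33975/2048)x^2 + (79395/4096)x + 2281/4096
so G g − 3·g = -(3/2)x^5 - 3/4 = f ✓

the result is g(x) = (1/2)x^5 - (135/64)x^4 - (585/256)x^3 + (11325/2048)x^2 + (26465/4096)x + 5353/12288


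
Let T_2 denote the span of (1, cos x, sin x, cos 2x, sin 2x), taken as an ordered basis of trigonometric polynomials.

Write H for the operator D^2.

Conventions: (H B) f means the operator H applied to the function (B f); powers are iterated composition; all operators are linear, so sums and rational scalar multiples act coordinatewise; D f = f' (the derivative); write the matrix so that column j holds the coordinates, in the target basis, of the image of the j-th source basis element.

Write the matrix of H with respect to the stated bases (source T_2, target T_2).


image of 1: 0
image of cos x: -cos x
image of sin x: -sin x
image of cos 2x: -4cos 2x
image of sin 2x: -4sin 2x
each image's coordinates form column j of the matrix

the matrix is [[0, 0, 0, 0, 0]; [0, -1, 0, 0, 0]; [0, 0, -1, 0, 0]; [0, 0, 0, -4, 0]; [0, 0, 0, 0, -4]] (rows listed top to bottom)


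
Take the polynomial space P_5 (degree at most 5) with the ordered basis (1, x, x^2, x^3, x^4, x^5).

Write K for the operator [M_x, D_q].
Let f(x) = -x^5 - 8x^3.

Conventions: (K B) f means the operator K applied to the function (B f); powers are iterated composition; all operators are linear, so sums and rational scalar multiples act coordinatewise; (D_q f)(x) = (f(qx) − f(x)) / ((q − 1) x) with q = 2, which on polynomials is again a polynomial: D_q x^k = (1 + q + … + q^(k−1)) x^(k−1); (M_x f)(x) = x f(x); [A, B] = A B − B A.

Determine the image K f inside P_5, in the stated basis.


g(x) = 32x^5 + 64x^3

D_q f = -31x^4 - 56x^2
M_x D_q f = -31x^5 - 56x^3
M_x f = -x^6 - 8x^4
D_q M_x f = -63x^5 - 120x^3
[M_x, D_q] f = 32x^5 + 64x^3


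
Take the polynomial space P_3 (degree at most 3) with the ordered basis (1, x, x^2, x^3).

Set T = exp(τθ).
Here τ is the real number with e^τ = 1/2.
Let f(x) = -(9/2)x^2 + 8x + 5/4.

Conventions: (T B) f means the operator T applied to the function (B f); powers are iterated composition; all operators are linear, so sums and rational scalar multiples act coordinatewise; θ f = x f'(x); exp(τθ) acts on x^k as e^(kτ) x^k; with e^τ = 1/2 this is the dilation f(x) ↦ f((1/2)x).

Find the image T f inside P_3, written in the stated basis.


the result is g(x) = -(9/8)x^2 + 4x + 5/4

exp(τθ) x^k = e^(kτ) x^k; with e^τ = 1/2 this sends x^k to (1/2)^k x^k
x ↦ 1/2 x
x^2 ↦ 1/4 x^2
applying this coordinatewise to f: exp(τθ) f = -(9/8)x^2 + 4x + 5/4


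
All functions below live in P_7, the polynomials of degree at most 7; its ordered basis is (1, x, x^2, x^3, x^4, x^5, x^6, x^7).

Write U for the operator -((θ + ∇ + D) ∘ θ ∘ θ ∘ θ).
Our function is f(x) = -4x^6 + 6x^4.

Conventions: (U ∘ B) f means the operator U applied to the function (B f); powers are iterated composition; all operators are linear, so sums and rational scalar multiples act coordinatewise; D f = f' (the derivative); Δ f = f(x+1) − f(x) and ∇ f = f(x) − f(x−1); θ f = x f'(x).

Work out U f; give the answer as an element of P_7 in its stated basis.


θ f = -24x^6 + 24x^4
θ θ f = -144x^6 + 96x^4
θ θ θ f = -864x^6 + 384x^4
θ (θ ∘ θ ∘ θ) f = -5184x^6 + 1536x^4
∇ (θ ∘ θ ∘ θ) f = -5184x^5 + 12960x^4 - 15744x^3 + 10656x^2 - 3648x + 480
D (θ ∘ θ ∘ θ) f = -5184x^5 + 1536x^3
(θ + ∇ + D) (θ ∘ θ ∘ θ) f = -5184x^6 - 10368x^5 + 14496x^4 - 14208x^3 + 10656x^2 - 3648x + 480
(-((θ + ∇ + D) ∘ θ ∘ θ ∘ θ)) f = 5184x^6 + 10368x^5 - 14496x^4 + 14208x^3 - 10656x^2 + 3648x - 480

g(x) = 5184x^6 + 10368x^5 - 14496x^4 + 14208x^3 - 10656x^2 + 3648x - 480


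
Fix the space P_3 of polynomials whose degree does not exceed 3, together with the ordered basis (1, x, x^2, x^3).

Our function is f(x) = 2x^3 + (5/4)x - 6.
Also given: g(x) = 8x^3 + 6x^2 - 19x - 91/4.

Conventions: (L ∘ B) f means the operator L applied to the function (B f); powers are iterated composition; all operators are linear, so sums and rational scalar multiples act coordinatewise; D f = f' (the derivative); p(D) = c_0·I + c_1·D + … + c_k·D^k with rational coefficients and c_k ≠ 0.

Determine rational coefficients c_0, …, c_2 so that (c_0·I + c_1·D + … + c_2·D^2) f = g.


p(D) = 4·I + D − 2·D^2, i.e. c_0 = 4, c_1 = 1, c_2 = -2

D^0 f = 2x^3 + (5/4)x - 6
D^1 f = 6x^2 + 5/4
D^2 f = 12x
matching coefficients of g against c_0 f + c_1 Df + … from the top degree down determines the c_i
solution: c_0 = 4, c_1 = 1, c_2 = -2


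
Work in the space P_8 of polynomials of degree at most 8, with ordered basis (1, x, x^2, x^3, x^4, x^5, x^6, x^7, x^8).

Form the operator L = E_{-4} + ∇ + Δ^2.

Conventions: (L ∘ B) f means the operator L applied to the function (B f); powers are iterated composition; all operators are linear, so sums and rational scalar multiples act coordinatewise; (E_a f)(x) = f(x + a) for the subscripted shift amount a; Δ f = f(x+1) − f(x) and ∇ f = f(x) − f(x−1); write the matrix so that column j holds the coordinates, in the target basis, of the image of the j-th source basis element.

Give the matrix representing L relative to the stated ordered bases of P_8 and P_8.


image of 1: 1
image of x: x - 3
image of x^2: x^2 - 6x + 17
image of x^3: x^3 - 9x^2 + 51x - 57
image of x^4: x^4 - 12x^3 + 102x^2 - 228x + 269
image of x^5: x^5 - 15x^4 + 170x^3 - 570x^2 + 1345x - 993
image of x^6: x^6 - 18x^5 + 255x^4 - 1140x^3 + 4035x^2 - 5958x + 4157
image of x^7: x^7 - 21x^6 + 357x^5 - 1995x^4 + 9415x^3 - 20853x^2 + 29099x - 16257
image of x^8: x^8 - 24x^7 + 476x^6 - 3192x^5 + 18830x^4 - 55608x^3 + 116396x^2 - 130056x + 65789
each image's coordinates form column j of the matrix

the matrix is [[1, -3, 17, -57, 269, -993, 4157, -16257, 65789]; [0, 1, -6, 51, -228, 1345, -5958, 29099, -130056]; [0, 0, 1, -9, 102, -570, 4035, -20853, 116396]; [0, 0, 0, 1, -12, 170, -1140, 9415, -55608]; [0, 0, 0, 0, 1, -15, 255, -1995, 18830]; [0, 0, 0, 0, 0, 1, -18, 357, -3192]; [0, 0, 0, 0, 0, 0, 1, -21, 476]; [0, 0, 0, 0, 0, 0, 0, 1, -24]; [0, 0, 0, 0, 0, 0, 0, 0, 1]] (rows listed top to bottom)


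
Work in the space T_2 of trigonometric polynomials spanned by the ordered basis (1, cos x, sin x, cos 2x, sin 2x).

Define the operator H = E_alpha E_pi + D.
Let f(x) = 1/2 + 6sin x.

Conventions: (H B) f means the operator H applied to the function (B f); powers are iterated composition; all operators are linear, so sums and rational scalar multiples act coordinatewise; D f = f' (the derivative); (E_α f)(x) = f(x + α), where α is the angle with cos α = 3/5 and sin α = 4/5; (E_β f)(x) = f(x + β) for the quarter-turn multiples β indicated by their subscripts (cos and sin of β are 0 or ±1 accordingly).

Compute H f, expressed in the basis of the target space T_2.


g(x) = 1/2 + (6/5)cos x - (18/5)sin x

E_pi f = 1/2 - 6sin x
E_alpha E_pi f = 1/2 - (24/5)cos x - (18/5)sin x
D f = 6cos x
(E_alpha E_pi + D) f = 1/2 + (6/5)cos x - (18/5)sin x


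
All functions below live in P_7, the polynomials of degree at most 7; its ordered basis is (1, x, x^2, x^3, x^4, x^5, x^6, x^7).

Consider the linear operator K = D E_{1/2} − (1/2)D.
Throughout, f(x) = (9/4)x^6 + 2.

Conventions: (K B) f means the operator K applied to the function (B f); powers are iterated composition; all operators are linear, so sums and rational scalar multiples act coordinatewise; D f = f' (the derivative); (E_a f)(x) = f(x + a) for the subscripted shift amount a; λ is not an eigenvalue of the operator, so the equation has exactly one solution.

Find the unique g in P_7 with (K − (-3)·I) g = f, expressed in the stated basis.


the image equals g(x) = (3/4)x^6 - (3/4)x^5 - (25/8)x^4 + (5/6)x^3 + (35/6)x^2 + (145/288)x - 1759/1728

write g with unknown coordinates in the stated basis and equate coefficients in (K − (-3)·I) g = f
solving from the highest basis element down gives g = (3/4)x^6 - (3/4)x^5 - (25/8)x^4 + (5/6)x^3 + (35/6)x^2 + (145/288)x - 1759/1728
check: K g = (9/4)x^5 + (75/8)x^4 - (5/2)x^3 - (35/2)x^2 - (145/96)x + 2911/576
so K g − (-3)·g = (9/4)x^6 + 2 = f ✓


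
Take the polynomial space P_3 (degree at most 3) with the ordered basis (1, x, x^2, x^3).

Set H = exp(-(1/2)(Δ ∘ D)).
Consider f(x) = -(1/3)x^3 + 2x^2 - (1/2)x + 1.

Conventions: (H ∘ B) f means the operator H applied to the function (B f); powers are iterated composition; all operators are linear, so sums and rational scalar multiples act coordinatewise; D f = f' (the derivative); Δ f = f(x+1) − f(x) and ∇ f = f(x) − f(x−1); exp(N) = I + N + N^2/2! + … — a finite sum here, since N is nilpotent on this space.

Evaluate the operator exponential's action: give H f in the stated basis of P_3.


order-1 term: x - 3/2
the series for exp(-(1/2)(Δ ∘ D)) f terminates at order 1
exp(-(1/2)(Δ ∘ D)) f = -(1/3)x^3 + 2x^2 + (1/2)x - 1/2

the image equals g(x) = -(1/3)x^3 + 2x^2 + (1/2)x - 1/2


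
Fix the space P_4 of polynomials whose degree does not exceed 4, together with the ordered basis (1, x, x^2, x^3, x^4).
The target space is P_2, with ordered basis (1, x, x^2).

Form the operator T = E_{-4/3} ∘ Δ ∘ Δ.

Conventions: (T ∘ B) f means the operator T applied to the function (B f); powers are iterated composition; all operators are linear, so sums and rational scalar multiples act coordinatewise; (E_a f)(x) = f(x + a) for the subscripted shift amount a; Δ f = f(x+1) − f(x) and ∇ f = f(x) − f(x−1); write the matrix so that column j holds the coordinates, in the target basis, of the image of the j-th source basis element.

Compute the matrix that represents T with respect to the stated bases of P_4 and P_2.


image of 1: 0
image of x: 0
image of x^2: 2
image of x^3: 6x - 2
image of x^4: 12x^2 - 8x + 10/3
each image's coordinates form column j of the matrix

the matrix is [[0, 0, 2, -2, 10/3]; [0, 0, 0, 6, -8]; [0, 0, 0, 0, 12]] (rows listed top to bottom)


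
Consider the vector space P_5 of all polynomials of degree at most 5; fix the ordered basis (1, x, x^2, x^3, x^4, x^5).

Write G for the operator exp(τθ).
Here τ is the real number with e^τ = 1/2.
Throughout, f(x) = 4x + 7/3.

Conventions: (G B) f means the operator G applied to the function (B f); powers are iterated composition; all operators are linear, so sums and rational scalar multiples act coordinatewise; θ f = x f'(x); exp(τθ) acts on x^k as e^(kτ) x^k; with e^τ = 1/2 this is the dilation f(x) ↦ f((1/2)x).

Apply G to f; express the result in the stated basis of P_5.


g(x) = 2x + 7/3

exp(τθ) x^k = e^(kτ) x^k; with e^τ = 1/2 this sends x^k to (1/2)^k x^k
x ↦ 1/2 x
applying this coordinatewise to f: exp(τθ) f = 2x + 7/3


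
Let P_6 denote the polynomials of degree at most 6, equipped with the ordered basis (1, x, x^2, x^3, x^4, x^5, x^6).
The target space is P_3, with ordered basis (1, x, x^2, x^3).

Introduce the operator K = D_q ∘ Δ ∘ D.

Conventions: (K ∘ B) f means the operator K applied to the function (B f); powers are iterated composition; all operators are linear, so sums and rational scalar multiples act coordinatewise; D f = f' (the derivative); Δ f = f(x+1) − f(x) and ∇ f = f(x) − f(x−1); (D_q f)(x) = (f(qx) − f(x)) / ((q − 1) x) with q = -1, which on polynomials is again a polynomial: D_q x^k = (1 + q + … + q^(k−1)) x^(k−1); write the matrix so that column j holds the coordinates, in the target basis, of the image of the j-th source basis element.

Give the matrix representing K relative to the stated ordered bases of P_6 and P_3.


the matrix is [[0, 0, 0, 6, 12, 20, 30]; [0, 0, 0, 0, 0, 0, 0]; [0, 0, 0, 0, 0, 20, 60]; [0, 0, 0, 0, 0, 0, 0]] (rows listed top to bottom)

image of 1: 0
image of x: 0
image of x^2: 0
image of x^3: 6
image of x^4: 12
image of x^5: 20x^2 + 20
image of x^6: 60x^2 + 30
each image's coordinates form column j of the matrix
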